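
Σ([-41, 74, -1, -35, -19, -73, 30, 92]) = 27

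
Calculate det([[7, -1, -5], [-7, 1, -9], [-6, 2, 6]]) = (1)*(7)*det([[1, -9], [2, 6]]) + (-1)*(-1)*det([[-7, -9], [-6, 6]]) + (1)*(-5)*det([[-7, 1], [-6, 2]])
= 168 + -96 + 40
= 112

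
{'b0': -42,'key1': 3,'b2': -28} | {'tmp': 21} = {'b0': -42, 'key1': 3, 'b2': -28, 'tmp': 21}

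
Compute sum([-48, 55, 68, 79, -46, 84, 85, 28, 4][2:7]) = slice → [68, 79, -46, 84, 85]
68 + 79 + (-46) + 84 + 85
= 270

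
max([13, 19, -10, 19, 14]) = 19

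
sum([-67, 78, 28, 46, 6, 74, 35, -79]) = (-67) + 78 + 28 + 46 + 6 + 74 + 35 + (-79)
= 121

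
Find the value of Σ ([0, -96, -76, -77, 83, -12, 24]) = -154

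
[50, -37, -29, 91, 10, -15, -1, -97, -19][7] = -97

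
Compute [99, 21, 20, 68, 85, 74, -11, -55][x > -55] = keep x where x > -55: 99✓, 21✓, 20✓, 68✓, 85✓, 74✓, -11✓, -55✗
= [99, 21, 20, 68, 85, 74, -11]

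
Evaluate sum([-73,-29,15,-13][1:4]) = slice → [-29, 15, -13]
(-29) + 15 + (-13)
= -27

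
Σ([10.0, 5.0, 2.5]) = 17.5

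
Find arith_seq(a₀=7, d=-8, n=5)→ [7, -1, -9, -17, -25]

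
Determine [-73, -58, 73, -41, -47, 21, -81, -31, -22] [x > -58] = keep x where x > -58: -73✗, -58✗, 73✓, -41✓, -47✓, 21✓, -81✗, -31✓, -22✓
= [73, -41, -47, 21, -31, -22]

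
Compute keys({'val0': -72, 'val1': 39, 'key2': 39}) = ['val0', 'val1', 'key2']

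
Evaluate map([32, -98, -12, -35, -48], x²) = (32)²=1024, (-98)²=9604, (-12)²=144, (-35)²=1225, (-48)²=2304
= [1024, 9604, 144, 1225, 2304]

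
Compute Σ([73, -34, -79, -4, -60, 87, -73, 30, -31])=73 + (-34) + (-79) + (-4) + (-60) + 87 + (-73) + 30 + (-31)
= -91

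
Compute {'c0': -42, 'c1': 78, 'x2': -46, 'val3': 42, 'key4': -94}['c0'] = -42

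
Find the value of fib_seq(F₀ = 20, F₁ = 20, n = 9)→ [20, 20, 40, 60, 100, 160, 260, 420, 680]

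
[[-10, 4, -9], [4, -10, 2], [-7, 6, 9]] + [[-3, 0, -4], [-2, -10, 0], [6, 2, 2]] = [[-13, 4, -13], [2, -20, 2], [-1, 8, 11]]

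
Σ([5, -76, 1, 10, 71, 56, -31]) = 36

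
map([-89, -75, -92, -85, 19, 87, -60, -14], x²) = (-89)²=7921, (-75)²=5625, (-92)²=8464, (-85)²=7225, (19)²=361, (87)²=7569, (-60)²=3600, (-14)²=196
= [7921, 5625, 8464, 7225, 361, 7569, 3600, 196]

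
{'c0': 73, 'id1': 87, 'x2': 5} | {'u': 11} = {'c0': 73, 'id1': 87, 'x2': 5, 'u': 11}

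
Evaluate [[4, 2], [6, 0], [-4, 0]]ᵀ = [[4, 6, -4], [2, 0, 0]]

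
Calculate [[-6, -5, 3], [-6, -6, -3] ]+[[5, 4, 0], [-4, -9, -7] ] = [[-1, -1, 3], [-10, -15, -10]]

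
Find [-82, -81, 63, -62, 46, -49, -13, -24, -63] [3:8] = [-62, 46, -49, -13, -24]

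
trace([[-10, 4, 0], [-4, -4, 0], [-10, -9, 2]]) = diagonal: (-10) + (-4) + 2
= -12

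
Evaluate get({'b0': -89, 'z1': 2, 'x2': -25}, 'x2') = -25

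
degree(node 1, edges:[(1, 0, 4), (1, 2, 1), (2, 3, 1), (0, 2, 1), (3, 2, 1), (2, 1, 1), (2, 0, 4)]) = 3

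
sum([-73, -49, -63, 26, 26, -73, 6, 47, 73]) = (-73) + (-49) + (-63) + 26 + 26 + (-73) + 6 + 47 + 73
= -80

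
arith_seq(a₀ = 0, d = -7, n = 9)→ [0, -7, -14, -21, -28, -35, -42, -49, -56]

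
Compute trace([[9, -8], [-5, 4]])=13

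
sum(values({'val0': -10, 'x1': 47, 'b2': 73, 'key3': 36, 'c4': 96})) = (-10) + 47 + 73 + 36 + 96
= 242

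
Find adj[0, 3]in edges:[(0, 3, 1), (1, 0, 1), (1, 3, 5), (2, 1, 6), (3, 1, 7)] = 1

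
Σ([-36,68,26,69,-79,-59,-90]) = (-36) + 68 + 26 + 69 + (-79) + (-59) + (-90)
= -101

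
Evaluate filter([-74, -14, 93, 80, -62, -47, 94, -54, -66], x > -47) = [-14, 93, 80, 94]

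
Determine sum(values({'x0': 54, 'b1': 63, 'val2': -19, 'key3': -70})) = 28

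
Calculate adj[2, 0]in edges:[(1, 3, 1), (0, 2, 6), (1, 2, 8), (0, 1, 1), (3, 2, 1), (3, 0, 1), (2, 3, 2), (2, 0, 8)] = 8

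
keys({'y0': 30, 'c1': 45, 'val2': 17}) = ['y0', 'c1', 'val2']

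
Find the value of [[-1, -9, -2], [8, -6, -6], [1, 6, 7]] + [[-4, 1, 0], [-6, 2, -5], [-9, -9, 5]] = [[-5, -8, -2], [2, -4, -11], [-8, -3, 12]]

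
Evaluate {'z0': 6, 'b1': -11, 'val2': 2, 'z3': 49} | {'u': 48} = {'z0': 6, 'b1': -11, 'val2': 2, 'z3': 49, 'u': 48}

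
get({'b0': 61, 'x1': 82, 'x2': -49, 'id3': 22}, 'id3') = 22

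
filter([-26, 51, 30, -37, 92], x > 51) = [92]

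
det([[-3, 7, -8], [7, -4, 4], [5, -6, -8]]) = 540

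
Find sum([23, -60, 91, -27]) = 23 + (-60) + 91 + (-27)
= 27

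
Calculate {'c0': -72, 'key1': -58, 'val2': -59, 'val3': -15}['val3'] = -15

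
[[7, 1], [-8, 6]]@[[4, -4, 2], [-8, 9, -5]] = [[20, -19, 9], [-80, 86, -46]]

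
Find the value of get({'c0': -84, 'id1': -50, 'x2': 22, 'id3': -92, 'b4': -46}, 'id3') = -92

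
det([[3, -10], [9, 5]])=(3)*(5) - (-10)*(9)
= 105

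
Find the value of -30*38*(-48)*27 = 1477440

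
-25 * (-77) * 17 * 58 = 1898050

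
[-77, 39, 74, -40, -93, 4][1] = 39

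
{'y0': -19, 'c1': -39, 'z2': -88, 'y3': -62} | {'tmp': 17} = {'y0': -19, 'c1': -39, 'z2': -88, 'y3': -62, 'tmp': 17}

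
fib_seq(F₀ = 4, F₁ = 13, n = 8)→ [4, 13, 17, 30, 47, 77, 124, 201]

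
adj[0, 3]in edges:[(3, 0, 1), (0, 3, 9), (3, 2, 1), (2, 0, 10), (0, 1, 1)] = 9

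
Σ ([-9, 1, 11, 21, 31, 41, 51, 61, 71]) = 279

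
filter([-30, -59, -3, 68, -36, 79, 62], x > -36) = keep x where x > -36: -30✓, -59✗, -3✓, 68✓, -36✗, 79✓, 62✓
= [-30, -3, 68, 79, 62]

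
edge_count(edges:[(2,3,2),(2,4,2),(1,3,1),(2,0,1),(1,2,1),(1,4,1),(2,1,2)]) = 7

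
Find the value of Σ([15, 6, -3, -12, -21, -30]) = 15 + 6 + (-3) + (-12) + (-21) + (-30)
= -45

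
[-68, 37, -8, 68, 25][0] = -68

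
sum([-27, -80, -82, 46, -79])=-222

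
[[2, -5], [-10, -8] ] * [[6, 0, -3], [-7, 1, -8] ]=[[47, -5, 34], [-4, -8, 94]]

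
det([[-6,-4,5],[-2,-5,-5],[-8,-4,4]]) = -112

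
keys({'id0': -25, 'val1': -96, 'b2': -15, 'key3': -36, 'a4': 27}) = ['id0', 'val1', 'b2', 'key3', 'a4']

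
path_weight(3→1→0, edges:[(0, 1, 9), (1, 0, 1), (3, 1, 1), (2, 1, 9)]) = 2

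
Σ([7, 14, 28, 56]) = 7 + 14 + 28 + 56
= 105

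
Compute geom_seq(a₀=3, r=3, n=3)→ [3, 9, 27]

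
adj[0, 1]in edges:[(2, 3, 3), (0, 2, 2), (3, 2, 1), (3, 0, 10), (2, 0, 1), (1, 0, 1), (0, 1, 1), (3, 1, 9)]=1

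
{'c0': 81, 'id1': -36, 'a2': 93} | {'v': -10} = {'c0': 81, 'id1': -36, 'a2': 93, 'v': -10}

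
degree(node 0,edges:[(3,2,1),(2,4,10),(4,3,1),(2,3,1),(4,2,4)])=0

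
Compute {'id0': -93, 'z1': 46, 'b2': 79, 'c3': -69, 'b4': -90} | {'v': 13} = {'id0': -93, 'z1': 46, 'b2': 79, 'c3': -69, 'b4': -90, 'v': 13}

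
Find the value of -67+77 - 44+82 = 48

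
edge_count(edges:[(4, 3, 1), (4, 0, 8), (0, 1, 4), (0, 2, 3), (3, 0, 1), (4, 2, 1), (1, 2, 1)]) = 7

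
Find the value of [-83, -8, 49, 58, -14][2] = 49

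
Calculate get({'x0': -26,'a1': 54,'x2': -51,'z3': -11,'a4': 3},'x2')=-51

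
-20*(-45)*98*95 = 8379000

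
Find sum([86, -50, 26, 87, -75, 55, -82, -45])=2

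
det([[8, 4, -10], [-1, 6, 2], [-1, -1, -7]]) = (1)*(8)*det([[6, 2], [-1, -7]]) + (-1)*(4)*det([[-1, 2], [-1, -7]]) + (1)*(-10)*det([[-1, 6], [-1, -1]])
= -320 + -36 + -70
= -426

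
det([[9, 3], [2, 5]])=39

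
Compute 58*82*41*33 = 6434868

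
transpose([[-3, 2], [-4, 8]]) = [[-3, -4], [2, 8]]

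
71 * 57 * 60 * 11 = 2671020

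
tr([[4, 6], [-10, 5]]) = diagonal: 4 + 5
= 9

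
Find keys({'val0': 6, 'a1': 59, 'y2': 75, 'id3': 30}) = ['val0', 'a1', 'y2', 'id3']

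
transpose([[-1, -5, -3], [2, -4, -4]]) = [[-1, 2], [-5, -4], [-3, -4]]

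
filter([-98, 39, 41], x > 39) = [41]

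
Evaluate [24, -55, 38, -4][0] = 24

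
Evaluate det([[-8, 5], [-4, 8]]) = -44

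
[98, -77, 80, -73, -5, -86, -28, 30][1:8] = [-77, 80, -73, -5, -86, -28, 30]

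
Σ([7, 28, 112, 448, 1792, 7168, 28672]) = 7 + 28 + 112 + 448 + 1792 + 7168 + 28672
= 38227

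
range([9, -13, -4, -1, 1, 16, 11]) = 29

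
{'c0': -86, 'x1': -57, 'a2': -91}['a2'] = -91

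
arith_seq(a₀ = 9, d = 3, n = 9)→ [9, 12, 15, 18, 21, 24, 27, 30, 33]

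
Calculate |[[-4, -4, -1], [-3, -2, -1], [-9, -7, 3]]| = -23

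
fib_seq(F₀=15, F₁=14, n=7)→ F_2 = F_1 + F_0 = 29
F_3 = F_2 + F_1 = 43
F_4 = F_3 + F_2 = 72
...
= [15, 14, 29, 43, 72, 115, 187]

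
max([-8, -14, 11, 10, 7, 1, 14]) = 14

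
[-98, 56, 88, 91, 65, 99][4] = 65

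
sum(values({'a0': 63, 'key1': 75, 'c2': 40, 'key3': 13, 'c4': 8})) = 199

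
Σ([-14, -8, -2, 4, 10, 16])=6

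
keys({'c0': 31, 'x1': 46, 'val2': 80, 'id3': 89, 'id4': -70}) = ['c0', 'x1', 'val2', 'id3', 'id4']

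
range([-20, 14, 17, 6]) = 37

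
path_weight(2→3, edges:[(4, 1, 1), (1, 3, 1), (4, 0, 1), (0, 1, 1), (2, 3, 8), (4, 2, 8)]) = 8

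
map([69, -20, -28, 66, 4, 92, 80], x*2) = 69*2=138, -20*2=-40, -28*2=-56, 66*2=132, 4*2=8, 92*2=184, 80*2=160
= [138, -40, -56, 132, 8, 184, 160]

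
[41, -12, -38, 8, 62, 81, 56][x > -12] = [41, 8, 62, 81, 56]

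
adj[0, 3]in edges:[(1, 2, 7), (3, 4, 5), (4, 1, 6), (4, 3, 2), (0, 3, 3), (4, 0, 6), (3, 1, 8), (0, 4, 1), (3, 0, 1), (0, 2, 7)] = 3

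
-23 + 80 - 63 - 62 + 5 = -63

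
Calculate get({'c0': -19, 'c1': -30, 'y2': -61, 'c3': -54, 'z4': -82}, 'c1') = -30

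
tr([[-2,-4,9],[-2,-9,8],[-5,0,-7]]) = -18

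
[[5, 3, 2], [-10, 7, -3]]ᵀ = [[5, -10], [3, 7], [2, -3]]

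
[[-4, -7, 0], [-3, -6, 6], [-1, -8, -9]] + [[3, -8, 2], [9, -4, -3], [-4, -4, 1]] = [[-1, -15, 2], [6, -10, 3], [-5, -12, -8]]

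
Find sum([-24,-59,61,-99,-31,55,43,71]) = (-24) + (-59) + 61 + (-99) + (-31) + 55 + 43 + 71
= 17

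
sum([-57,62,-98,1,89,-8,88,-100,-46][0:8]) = slice → [-57, 62, -98, 1, 89, -8, 88, -100]
(-57) + 62 + (-98) + 1 + 89 + (-8) + 88 + (-100)
= -23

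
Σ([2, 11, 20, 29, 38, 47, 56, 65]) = 2 + 11 + 20 + 29 + 38 + 47 + 56 + 65
= 268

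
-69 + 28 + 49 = 8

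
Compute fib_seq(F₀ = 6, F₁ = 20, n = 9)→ F_2 = F_1 + F_0 = 26
F_3 = F_2 + F_1 = 46
F_4 = F_3 + F_2 = 72
...
= [6, 20, 26, 46, 72, 118, 190, 308, 498]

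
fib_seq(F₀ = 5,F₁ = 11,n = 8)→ [5, 11, 16, 27, 43, 70, 113, 183]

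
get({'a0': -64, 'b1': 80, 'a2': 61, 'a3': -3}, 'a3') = -3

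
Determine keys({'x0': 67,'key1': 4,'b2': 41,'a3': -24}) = ['x0', 'key1', 'b2', 'a3']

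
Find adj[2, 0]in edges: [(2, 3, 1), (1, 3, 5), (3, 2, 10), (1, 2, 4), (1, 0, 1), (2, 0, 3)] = 3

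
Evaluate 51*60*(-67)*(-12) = 2460240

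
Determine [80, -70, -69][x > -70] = keep x where x > -70: 80✓, -70✗, -69✓
= [80, -69]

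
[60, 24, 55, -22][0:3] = [60, 24, 55]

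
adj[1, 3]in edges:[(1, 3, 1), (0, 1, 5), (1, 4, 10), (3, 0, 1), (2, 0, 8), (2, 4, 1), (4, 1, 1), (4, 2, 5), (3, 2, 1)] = 1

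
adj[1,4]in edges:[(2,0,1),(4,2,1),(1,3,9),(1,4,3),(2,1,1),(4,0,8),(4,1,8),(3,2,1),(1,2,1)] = 3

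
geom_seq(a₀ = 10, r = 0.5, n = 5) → [10.0, 5.0, 2.5, 1.25, 0.625]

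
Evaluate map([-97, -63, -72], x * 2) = [-194, -126, -144]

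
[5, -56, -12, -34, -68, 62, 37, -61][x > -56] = keep x where x > -56: 5✓, -56✗, -12✓, -34✓, -68✗, 62✓, 37✓, -61✗
= [5, -12, -34, 62, 37]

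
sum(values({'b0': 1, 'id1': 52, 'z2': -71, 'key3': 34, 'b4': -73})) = -57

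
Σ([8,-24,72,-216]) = -160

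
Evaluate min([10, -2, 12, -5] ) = -5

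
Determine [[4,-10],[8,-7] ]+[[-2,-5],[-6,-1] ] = [[2, -15], [2, -8]]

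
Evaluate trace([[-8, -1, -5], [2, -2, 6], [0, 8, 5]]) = -5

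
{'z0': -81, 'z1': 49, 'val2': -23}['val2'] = -23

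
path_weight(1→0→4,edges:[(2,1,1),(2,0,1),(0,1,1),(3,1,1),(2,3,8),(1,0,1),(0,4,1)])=2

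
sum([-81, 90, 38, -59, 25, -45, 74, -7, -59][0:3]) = 47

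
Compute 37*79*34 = 99382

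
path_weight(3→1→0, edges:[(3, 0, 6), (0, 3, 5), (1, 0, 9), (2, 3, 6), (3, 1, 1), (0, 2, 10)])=w(3→1)=1 + w(1→0)=9
= 10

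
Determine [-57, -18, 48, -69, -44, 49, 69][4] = -44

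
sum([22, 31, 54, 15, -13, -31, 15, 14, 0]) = 107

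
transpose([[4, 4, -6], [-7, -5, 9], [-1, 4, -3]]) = [[4, -7, -1], [4, -5, 4], [-6, 9, -3]]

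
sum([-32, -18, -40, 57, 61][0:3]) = -90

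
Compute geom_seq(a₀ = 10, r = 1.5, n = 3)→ a_0 = 10*1.5^0 = 10.0
a_1 = 10*1.5^1 = 15.0
a_2 = 10*1.5^2 = 22.5
= [10.0, 15.0, 22.5]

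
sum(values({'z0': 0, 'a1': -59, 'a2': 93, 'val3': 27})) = 0 + (-59) + 93 + 27
= 61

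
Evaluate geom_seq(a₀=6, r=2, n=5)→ a_0 = 6*2^0 = 6
a_1 = 6*2^1 = 12
a_2 = 6*2^2 = 24
...
= [6, 12, 24, 48, 96]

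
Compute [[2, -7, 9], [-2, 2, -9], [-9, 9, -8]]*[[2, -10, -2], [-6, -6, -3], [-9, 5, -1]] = C[0][0] = (2)*(2) + (-7)*(-6) + (9)*(-9) = -35
C[0][1] = (2)*(-10) + (-7)*(-6) + (9)*(5) = 67
C[0][2] = (2)*(-2) + (-7)*(-3) + (9)*(-1) = 8
C[1][0] = (-2)*(2) + (2)*(-6) + (-9)*(-9) = 65
C[1][1] = (-2)*(-10) + (2)*(-6) + (-9)*(5) = -37
C[1][2] = (-2)*(-2) + (2)*(-3) + (-9)*(-1) = 7
... (3 more cells)
= [[-35, 67, 8], [65, -37, 7], [0, -4, -1]]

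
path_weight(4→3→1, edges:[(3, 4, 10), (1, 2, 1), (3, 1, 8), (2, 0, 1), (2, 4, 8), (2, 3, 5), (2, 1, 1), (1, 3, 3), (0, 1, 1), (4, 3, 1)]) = w(4→3)=1 + w(3→1)=8
= 9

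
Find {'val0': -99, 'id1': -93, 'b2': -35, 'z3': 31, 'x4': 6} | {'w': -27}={'val0': -99, 'id1': -93, 'b2': -35, 'z3': 31, 'x4': 6, 'w': -27}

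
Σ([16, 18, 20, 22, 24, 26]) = 16 + 18 + 20 + 22 + 24 + 26
= 126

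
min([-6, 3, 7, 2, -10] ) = -10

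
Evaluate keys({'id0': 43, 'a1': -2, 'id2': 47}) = ['id0', 'a1', 'id2']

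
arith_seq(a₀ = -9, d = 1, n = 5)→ [-9, -8, -7, -6, -5]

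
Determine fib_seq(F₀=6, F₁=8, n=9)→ F_2 = F_1 + F_0 = 14
F_3 = F_2 + F_1 = 22
F_4 = F_3 + F_2 = 36
...
= [6, 8, 14, 22, 36, 58, 94, 152, 246]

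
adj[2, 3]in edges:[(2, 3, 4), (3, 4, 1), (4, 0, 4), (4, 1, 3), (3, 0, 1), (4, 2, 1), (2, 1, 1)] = 4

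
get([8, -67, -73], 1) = -67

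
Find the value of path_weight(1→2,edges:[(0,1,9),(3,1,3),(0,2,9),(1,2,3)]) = w(1→2)=3
= 3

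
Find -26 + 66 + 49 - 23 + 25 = 91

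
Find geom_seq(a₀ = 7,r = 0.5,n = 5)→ [7.0, 3.5, 1.75, 0.875, 0.4375]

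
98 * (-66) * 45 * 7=-2037420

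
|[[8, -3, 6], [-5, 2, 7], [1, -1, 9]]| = (1)*(8)*det([[2, 7], [-1, 9]]) + (-1)*(-3)*det([[-5, 7], [1, 9]]) + (1)*(6)*det([[-5, 2], [1, -1]])
= 200 + -156 + 18
= 62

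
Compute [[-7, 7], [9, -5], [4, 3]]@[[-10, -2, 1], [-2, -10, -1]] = C[0][0] = (-7)*(-10) + (7)*(-2) = 56
C[0][1] = (-7)*(-2) + (7)*(-10) = -56
C[0][2] = (-7)*(1) + (7)*(-1) = -14
C[1][0] = (9)*(-10) + (-5)*(-2) = -80
C[1][1] = (9)*(-2) + (-5)*(-10) = 32
C[1][2] = (9)*(1) + (-5)*(-1) = 14
... (3 more cells)
= [[56, -56, -14], [-80, 32, 14], [-46, -38, 1]]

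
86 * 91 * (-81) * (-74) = 46909044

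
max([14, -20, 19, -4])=19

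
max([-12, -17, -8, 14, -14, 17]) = 17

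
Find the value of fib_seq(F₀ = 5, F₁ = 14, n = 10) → [5, 14, 19, 33, 52, 85, 137, 222, 359, 581]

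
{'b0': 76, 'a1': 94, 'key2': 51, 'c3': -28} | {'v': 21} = {'b0': 76, 'a1': 94, 'key2': 51, 'c3': -28, 'v': 21}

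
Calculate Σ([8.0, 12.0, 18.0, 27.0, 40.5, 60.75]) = 166.25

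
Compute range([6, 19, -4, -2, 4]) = 23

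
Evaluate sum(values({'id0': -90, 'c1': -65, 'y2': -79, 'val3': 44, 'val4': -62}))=(-90) + (-65) + (-79) + 44 + (-62)
= -252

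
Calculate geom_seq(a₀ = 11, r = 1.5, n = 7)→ [11.0, 16.5, 24.75, 37.125, 55.6875, 83.53125, 125.296875]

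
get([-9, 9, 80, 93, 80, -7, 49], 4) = 80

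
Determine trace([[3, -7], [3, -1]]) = 2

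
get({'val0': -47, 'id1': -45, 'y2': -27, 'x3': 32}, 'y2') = -27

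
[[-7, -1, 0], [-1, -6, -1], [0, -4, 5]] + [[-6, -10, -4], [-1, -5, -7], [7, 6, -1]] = [[-13, -11, -4], [-2, -11, -8], [7, 2, 4]]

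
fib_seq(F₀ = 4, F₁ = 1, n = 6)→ F_2 = F_1 + F_0 = 5
F_3 = F_2 + F_1 = 6
F_4 = F_3 + F_2 = 11
...
= [4, 1, 5, 6, 11, 17]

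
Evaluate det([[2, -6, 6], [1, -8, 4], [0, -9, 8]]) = -62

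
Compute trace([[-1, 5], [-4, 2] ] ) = diagonal: (-1) + 2
= 1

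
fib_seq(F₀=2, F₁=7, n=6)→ [2, 7, 9, 16, 25, 41]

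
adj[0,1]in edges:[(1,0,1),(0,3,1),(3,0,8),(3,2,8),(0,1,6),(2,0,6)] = 6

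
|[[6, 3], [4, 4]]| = (6)*(4) - (3)*(4)
= 12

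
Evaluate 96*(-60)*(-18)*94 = 9745920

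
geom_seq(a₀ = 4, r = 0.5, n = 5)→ a_0 = 4*0.5^0 = 4.0
a_1 = 4*0.5^1 = 2.0
a_2 = 4*0.5^2 = 1.0
...
= [4.0, 2.0, 1.0, 0.5, 0.25]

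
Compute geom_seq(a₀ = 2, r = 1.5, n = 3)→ [2.0, 3.0, 4.5]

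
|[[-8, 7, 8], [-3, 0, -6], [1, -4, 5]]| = 351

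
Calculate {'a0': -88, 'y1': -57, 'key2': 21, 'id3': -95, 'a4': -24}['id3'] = -95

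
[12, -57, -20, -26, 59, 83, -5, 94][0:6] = [12, -57, -20, -26, 59, 83]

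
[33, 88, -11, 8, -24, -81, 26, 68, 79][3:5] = [8, -24]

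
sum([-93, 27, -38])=(-93) + 27 + (-38)
= -104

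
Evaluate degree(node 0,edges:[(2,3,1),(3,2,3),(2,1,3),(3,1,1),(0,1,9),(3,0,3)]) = incident: (0,1), (3,0)
= 2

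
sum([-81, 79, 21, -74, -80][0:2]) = slice → [-81, 79]
(-81) + 79
= -2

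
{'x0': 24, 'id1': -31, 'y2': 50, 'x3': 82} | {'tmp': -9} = {'x0': 24, 'id1': -31, 'y2': 50, 'x3': 82, 'tmp': -9}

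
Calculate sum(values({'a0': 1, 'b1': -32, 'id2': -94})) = 1 + (-32) + (-94)
= -125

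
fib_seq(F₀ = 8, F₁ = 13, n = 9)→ [8, 13, 21, 34, 55, 89, 144, 233, 377]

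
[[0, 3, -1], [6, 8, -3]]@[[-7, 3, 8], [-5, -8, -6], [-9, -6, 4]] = C[0][0] = (0)*(-7) + (3)*(-5) + (-1)*(-9) = -6
C[0][1] = (0)*(3) + (3)*(-8) + (-1)*(-6) = -18
C[0][2] = (0)*(8) + (3)*(-6) + (-1)*(4) = -22
C[1][0] = (6)*(-7) + (8)*(-5) + (-3)*(-9) = -55
C[1][1] = (6)*(3) + (8)*(-8) + (-3)*(-6) = -28
C[1][2] = (6)*(8) + (8)*(-6) + (-3)*(4) = -12
= [[-6, -18, -22], [-55, -28, -12]]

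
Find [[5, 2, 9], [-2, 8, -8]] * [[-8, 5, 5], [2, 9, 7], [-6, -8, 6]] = C[0][0] = (5)*(-8) + (2)*(2) + (9)*(-6) = -90
C[0][1] = (5)*(5) + (2)*(9) + (9)*(-8) = -29
C[0][2] = (5)*(5) + (2)*(7) + (9)*(6) = 93
C[1][0] = (-2)*(-8) + (8)*(2) + (-8)*(-6) = 80
C[1][1] = (-2)*(5) + (8)*(9) + (-8)*(-8) = 126
C[1][2] = (-2)*(5) + (8)*(7) + (-8)*(6) = -2
= [[-90, -29, 93], [80, 126, -2]]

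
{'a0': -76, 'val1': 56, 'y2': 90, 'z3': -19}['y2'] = 90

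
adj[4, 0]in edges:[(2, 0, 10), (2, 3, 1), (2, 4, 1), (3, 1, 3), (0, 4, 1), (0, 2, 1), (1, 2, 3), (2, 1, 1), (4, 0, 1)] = 1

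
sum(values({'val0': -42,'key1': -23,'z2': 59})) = (-42) + (-23) + 59
= -6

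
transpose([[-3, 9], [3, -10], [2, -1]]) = [[-3, 3, 2], [9, -10, -1]]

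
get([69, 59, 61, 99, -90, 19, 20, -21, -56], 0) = 69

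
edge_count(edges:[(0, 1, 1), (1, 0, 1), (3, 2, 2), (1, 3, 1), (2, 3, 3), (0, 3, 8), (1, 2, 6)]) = 7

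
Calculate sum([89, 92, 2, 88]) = 271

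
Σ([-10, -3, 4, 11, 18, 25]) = 45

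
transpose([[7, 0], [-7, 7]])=[[7, -7], [0, 7]]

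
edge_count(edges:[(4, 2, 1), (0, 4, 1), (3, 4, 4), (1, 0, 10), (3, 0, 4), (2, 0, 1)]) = 6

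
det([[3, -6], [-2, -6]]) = -30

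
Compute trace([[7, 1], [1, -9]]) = -2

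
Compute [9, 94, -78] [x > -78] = [9, 94]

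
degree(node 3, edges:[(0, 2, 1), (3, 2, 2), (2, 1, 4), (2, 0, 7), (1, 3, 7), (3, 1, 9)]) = 3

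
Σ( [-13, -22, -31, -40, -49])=(-13) + (-22) + (-31) + (-40) + (-49)
= -155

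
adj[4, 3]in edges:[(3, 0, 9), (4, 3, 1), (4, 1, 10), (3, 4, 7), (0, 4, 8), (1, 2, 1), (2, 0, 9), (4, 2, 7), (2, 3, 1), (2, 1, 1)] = 1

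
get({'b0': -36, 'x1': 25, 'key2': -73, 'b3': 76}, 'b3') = 76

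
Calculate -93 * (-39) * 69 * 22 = 5505786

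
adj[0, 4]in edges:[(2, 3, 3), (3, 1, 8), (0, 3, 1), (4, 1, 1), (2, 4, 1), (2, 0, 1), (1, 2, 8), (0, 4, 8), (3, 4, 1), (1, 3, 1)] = 8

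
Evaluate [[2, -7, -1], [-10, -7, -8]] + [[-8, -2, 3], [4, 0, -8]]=[[-6, -9, 2], [-6, -7, -16]]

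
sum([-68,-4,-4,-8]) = -84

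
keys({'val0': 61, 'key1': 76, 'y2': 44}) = ['val0', 'key1', 'y2']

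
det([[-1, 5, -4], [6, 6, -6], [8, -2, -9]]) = 336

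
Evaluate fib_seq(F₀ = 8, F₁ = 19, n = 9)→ F_2 = F_1 + F_0 = 27
F_3 = F_2 + F_1 = 46
F_4 = F_3 + F_2 = 73
...
= [8, 19, 27, 46, 73, 119, 192, 311, 503]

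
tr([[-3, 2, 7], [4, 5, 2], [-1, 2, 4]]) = 6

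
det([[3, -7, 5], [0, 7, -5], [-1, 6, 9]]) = (1)*(3)*det([[7, -5], [6, 9]]) + (-1)*(-7)*det([[0, -5], [-1, 9]]) + (1)*(5)*det([[0, 7], [-1, 6]])
= 279 + -35 + 35
= 279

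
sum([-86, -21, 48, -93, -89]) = -241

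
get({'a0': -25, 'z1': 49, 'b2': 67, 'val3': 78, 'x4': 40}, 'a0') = -25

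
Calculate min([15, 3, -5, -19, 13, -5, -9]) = -19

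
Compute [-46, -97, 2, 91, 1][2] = 2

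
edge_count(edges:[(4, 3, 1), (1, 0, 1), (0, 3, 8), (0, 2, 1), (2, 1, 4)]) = 5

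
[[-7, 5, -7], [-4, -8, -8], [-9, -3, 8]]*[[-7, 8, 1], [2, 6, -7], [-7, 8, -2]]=C[0][0] = (-7)*(-7) + (5)*(2) + (-7)*(-7) = 108
C[0][1] = (-7)*(8) + (5)*(6) + (-7)*(8) = -82
C[0][2] = (-7)*(1) + (5)*(-7) + (-7)*(-2) = -28
C[1][0] = (-4)*(-7) + (-8)*(2) + (-8)*(-7) = 68
C[1][1] = (-4)*(8) + (-8)*(6) + (-8)*(8) = -144
C[1][2] = (-4)*(1) + (-8)*(-7) + (-8)*(-2) = 68
... (3 more cells)
= [[108, -82, -28], [68, -144, 68], [1, -26, -4]]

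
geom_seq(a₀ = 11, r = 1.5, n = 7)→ [11.0, 16.5, 24.75, 37.125, 55.6875, 83.53125, 125.296875]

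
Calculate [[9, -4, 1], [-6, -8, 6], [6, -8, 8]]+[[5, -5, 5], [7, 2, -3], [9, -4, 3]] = [[14, -9, 6], [1, -6, 3], [15, -12, 11]]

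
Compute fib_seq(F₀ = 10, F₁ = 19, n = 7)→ F_2 = F_1 + F_0 = 29
F_3 = F_2 + F_1 = 48
F_4 = F_3 + F_2 = 77
...
= [10, 19, 29, 48, 77, 125, 202]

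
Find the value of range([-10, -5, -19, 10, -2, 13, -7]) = 32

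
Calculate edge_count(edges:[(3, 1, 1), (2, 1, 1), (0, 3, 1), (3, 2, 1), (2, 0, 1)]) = 5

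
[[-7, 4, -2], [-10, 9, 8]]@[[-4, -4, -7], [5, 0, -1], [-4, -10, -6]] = [[56, 48, 57], [53, -40, 13]]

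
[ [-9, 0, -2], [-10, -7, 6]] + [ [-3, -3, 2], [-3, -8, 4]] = [[-12, -3, 0], [-13, -15, 10]]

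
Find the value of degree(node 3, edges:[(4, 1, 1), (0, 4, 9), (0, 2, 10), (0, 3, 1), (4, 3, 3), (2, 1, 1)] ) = 2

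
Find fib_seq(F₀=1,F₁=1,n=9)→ [1, 1, 2, 3, 5, 8, 13, 21, 34]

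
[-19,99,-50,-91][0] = -19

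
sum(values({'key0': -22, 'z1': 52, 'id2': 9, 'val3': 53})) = 92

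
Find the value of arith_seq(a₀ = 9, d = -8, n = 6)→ [9, 1, -7, -15, -23, -31]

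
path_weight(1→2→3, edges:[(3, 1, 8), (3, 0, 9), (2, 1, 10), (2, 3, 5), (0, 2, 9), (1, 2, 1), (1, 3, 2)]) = w(1→2)=1 + w(2→3)=5
= 6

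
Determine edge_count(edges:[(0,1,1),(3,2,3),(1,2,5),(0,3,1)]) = 4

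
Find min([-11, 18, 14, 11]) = -11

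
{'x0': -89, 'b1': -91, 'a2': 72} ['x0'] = -89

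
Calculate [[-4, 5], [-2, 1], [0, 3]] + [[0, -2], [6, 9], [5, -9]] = [[-4, 3], [4, 10], [5, -6]]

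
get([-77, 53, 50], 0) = -77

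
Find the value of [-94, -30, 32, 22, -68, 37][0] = -94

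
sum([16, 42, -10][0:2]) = slice → [16, 42]
16 + 42
= 58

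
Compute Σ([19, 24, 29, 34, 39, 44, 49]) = 238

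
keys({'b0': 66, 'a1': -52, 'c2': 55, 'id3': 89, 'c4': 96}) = ['b0', 'a1', 'c2', 'id3', 'c4']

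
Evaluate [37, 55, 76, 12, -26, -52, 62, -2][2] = 76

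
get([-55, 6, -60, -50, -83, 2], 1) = 6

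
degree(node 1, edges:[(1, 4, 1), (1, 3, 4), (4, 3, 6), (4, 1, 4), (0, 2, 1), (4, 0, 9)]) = 3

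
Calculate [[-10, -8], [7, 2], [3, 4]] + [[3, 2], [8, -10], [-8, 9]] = [[-7, -6], [15, -8], [-5, 13]]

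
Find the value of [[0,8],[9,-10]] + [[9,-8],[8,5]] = [[9, 0], [17, -5]]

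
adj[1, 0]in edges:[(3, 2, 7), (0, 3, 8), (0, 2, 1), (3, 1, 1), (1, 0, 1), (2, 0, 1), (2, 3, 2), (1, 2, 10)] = 1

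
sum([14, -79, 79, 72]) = 86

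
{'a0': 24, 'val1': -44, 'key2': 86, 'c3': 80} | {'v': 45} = {'a0': 24, 'val1': -44, 'key2': 86, 'c3': 80, 'v': 45}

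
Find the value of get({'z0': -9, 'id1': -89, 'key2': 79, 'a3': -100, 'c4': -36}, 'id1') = -89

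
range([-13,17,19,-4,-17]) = 36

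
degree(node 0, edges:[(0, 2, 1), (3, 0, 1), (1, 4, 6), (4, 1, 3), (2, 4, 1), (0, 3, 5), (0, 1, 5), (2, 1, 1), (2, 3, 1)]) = 4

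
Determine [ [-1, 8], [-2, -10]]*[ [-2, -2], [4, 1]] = [[34, 10], [-36, -6]]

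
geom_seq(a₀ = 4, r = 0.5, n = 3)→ a_0 = 4*0.5^0 = 4.0
a_1 = 4*0.5^1 = 2.0
a_2 = 4*0.5^2 = 1.0
= [4.0, 2.0, 1.0]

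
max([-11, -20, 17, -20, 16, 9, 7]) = 17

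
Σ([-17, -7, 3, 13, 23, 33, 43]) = (-17) + (-7) + 3 + 13 + 23 + 33 + 43
= 91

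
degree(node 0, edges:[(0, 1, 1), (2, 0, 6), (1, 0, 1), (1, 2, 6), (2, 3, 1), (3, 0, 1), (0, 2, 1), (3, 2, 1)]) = incident: (0,1), (2,0), (1,0), (3,0), (0,2)
= 5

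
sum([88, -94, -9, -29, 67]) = 88 + (-94) + (-9) + (-29) + 67
= 23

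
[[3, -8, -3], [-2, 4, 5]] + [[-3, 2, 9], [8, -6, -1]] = [[0, -6, 6], [6, -2, 4]]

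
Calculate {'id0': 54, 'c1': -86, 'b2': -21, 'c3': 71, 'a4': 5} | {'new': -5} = {'id0': 54, 'c1': -86, 'b2': -21, 'c3': 71, 'a4': 5, 'new': -5}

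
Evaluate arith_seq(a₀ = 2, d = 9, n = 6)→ [2, 11, 20, 29, 38, 47]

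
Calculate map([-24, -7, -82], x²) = (-24)²=576, (-7)²=49, (-82)²=6724
= [576, 49, 6724]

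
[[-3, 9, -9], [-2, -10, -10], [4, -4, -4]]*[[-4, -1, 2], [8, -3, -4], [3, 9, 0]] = C[0][0] = (-3)*(-4) + (9)*(8) + (-9)*(3) = 57
C[0][1] = (-3)*(-1) + (9)*(-3) + (-9)*(9) = -105
C[0][2] = (-3)*(2) + (9)*(-4) + (-9)*(0) = -42
C[1][0] = (-2)*(-4) + (-10)*(8) + (-10)*(3) = -102
C[1][1] = (-2)*(-1) + (-10)*(-3) + (-10)*(9) = -58
C[1][2] = (-2)*(2) + (-10)*(-4) + (-10)*(0) = 36
... (3 more cells)
= [[57, -105, -42], [-102, -58, 36], [-60, -28, 24]]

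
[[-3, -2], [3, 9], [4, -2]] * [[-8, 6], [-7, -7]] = [[38, -4], [-87, -45], [-18, 38]]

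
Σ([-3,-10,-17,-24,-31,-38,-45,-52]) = -220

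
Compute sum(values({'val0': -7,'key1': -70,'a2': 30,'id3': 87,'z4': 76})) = 116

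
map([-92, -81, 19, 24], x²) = [8464, 6561, 361, 576]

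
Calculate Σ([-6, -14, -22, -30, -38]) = (-6) + (-14) + (-22) + (-30) + (-38)
= -110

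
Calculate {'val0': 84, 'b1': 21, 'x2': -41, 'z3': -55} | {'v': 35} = {'val0': 84, 'b1': 21, 'x2': -41, 'z3': -55, 'v': 35}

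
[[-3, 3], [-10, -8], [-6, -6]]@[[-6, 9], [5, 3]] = C[0][0] = (-3)*(-6) + (3)*(5) = 33
C[0][1] = (-3)*(9) + (3)*(3) = -18
C[1][0] = (-10)*(-6) + (-8)*(5) = 20
C[1][1] = (-10)*(9) + (-8)*(3) = -114
C[2][0] = (-6)*(-6) + (-6)*(5) = 6
C[2][1] = (-6)*(9) + (-6)*(3) = -72
= [[33, -18], [20, -114], [6, -72]]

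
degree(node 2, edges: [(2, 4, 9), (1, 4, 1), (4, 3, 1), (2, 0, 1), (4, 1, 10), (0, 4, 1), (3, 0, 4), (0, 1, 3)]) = 2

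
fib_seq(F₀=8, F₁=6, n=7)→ [8, 6, 14, 20, 34, 54, 88]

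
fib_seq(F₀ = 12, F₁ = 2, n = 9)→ F_2 = F_1 + F_0 = 14
F_3 = F_2 + F_1 = 16
F_4 = F_3 + F_2 = 30
...
= [12, 2, 14, 16, 30, 46, 76, 122, 198]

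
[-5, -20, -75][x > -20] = [-5]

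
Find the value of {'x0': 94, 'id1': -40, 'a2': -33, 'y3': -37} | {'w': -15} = {'x0': 94, 'id1': -40, 'a2': -33, 'y3': -37, 'w': -15}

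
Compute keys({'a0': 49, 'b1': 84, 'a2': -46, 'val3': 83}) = ['a0', 'b1', 'a2', 'val3']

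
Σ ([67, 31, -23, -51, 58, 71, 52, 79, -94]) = 67 + 31 + (-23) + (-51) + 58 + 71 + 52 + 79 + (-94)
= 190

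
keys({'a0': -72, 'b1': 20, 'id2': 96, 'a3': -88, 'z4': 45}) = ['a0', 'b1', 'id2', 'a3', 'z4']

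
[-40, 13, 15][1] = 13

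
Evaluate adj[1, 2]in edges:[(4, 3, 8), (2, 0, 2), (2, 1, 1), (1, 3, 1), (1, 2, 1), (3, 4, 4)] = 1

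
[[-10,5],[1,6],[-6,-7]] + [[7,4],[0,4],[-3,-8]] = [[-3, 9], [1, 10], [-9, -15]]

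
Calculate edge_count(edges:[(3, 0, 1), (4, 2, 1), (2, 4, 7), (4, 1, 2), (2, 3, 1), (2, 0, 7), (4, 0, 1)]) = 7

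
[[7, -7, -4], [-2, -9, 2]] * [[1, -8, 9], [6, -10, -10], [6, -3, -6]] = C[0][0] = (7)*(1) + (-7)*(6) + (-4)*(6) = -59
C[0][1] = (7)*(-8) + (-7)*(-10) + (-4)*(-3) = 26
C[0][2] = (7)*(9) + (-7)*(-10) + (-4)*(-6) = 157
C[1][0] = (-2)*(1) + (-9)*(6) + (2)*(6) = -44
C[1][1] = (-2)*(-8) + (-9)*(-10) + (2)*(-3) = 100
C[1][2] = (-2)*(9) + (-9)*(-10) + (2)*(-6) = 60
= [[-59, 26, 157], [-44, 100, 60]]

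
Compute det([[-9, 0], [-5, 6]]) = (-9)*(6) - (0)*(-5)
= -54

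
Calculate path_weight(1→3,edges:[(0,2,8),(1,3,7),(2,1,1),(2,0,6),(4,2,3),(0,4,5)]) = w(1→3)=7
= 7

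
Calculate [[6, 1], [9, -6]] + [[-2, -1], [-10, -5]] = [[4, 0], [-1, -11]]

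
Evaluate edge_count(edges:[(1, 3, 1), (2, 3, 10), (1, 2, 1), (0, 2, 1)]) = 4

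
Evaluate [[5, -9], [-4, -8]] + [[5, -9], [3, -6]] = [[10, -18], [-1, -14]]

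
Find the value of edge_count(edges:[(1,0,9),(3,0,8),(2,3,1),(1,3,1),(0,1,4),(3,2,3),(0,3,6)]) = 7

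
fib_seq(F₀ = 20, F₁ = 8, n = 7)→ F_2 = F_1 + F_0 = 28
F_3 = F_2 + F_1 = 36
F_4 = F_3 + F_2 = 64
...
= [20, 8, 28, 36, 64, 100, 164]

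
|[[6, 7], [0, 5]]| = 30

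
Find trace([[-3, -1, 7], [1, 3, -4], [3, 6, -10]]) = diagonal: (-3) + 3 + (-10)
= -10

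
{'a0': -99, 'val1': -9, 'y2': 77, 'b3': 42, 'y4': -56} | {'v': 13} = {'a0': -99, 'val1': -9, 'y2': 77, 'b3': 42, 'y4': -56, 'v': 13}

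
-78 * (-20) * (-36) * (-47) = 2639520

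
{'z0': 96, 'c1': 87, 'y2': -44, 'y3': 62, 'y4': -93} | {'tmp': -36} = {'z0': 96, 'c1': 87, 'y2': -44, 'y3': 62, 'y4': -93, 'tmp': -36}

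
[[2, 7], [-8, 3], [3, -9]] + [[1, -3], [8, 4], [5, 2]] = [[3, 4], [0, 7], [8, -7]]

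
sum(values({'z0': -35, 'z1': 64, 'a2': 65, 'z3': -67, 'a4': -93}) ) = -66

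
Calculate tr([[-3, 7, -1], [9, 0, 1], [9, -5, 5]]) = diagonal: (-3) + 0 + 5
= 2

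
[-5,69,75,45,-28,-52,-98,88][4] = -28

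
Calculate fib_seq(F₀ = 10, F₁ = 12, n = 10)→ [10, 12, 22, 34, 56, 90, 146, 236, 382, 618]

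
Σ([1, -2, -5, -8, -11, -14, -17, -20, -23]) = -99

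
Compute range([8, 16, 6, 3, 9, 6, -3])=19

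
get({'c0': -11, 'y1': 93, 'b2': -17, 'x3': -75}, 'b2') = -17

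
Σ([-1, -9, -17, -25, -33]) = (-1) + (-9) + (-17) + (-25) + (-33)
= -85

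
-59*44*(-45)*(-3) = -350460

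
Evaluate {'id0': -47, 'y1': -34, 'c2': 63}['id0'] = -47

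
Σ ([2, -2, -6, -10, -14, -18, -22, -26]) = 2 + (-2) + (-6) + (-10) + (-14) + (-18) + (-22) + (-26)
= -96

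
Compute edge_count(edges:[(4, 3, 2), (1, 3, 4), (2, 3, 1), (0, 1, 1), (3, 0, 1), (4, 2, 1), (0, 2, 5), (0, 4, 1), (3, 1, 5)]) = 9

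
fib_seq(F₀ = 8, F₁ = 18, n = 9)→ [8, 18, 26, 44, 70, 114, 184, 298, 482]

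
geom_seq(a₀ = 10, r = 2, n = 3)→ [10, 20, 40]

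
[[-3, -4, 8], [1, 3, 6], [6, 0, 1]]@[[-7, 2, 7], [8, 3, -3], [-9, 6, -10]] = C[0][0] = (-3)*(-7) + (-4)*(8) + (8)*(-9) = -83
C[0][1] = (-3)*(2) + (-4)*(3) + (8)*(6) = 30
C[0][2] = (-3)*(7) + (-4)*(-3) + (8)*(-10) = -89
C[1][0] = (1)*(-7) + (3)*(8) + (6)*(-9) = -37
C[1][1] = (1)*(2) + (3)*(3) + (6)*(6) = 47
C[1][2] = (1)*(7) + (3)*(-3) + (6)*(-10) = -62
... (3 more cells)
= [[-83, 30, -89], [-37, 47, -62], [-51, 18, 32]]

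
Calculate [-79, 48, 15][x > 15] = [48]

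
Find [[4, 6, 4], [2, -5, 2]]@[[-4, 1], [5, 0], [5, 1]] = C[0][0] = (4)*(-4) + (6)*(5) + (4)*(5) = 34
C[0][1] = (4)*(1) + (6)*(0) + (4)*(1) = 8
C[1][0] = (2)*(-4) + (-5)*(5) + (2)*(5) = -23
C[1][1] = (2)*(1) + (-5)*(0) + (2)*(1) = 4
= [[34, 8], [-23, 4]]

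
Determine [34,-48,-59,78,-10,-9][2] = -59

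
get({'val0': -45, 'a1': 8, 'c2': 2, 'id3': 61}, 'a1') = 8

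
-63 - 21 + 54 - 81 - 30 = -141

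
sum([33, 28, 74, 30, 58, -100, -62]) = 61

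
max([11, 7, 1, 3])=11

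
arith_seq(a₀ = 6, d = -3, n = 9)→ a_0 = 6 + 0*-3 = 6
a_1 = 6 + 1*-3 = 3
a_2 = 6 + 2*-3 = 0
...
= [6, 3, 0, -3, -6, -9, -12, -15, -18]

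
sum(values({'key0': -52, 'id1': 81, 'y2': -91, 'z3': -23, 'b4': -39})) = -124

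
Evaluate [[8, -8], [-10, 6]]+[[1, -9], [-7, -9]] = [[9, -17], [-17, -3]]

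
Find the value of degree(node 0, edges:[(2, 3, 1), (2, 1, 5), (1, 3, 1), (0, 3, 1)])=1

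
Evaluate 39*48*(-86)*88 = -14167296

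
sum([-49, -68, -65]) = -182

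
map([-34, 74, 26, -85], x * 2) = [-68, 148, 52, -170]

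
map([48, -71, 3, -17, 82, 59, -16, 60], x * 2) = [96, -142, 6, -34, 164, 118, -32, 120]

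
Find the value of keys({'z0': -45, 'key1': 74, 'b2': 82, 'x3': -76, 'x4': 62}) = ['z0', 'key1', 'b2', 'x3', 'x4']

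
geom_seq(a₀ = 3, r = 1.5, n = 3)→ a_0 = 3*1.5^0 = 3.0
a_1 = 3*1.5^1 = 4.5
a_2 = 3*1.5^2 = 6.75
= [3.0, 4.5, 6.75]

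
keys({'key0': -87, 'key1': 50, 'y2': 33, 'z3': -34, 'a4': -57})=['key0', 'key1', 'y2', 'z3', 'a4']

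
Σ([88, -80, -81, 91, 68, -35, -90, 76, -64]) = 88 + (-80) + (-81) + 91 + 68 + (-35) + (-90) + 76 + (-64)
= -27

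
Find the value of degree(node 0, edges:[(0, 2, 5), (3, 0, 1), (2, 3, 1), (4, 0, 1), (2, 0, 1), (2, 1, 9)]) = incident: (0,2), (3,0), (4,0), (2,0)
= 4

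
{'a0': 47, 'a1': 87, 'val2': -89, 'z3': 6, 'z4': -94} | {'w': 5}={'a0': 47, 'a1': 87, 'val2': -89, 'z3': 6, 'z4': -94, 'w': 5}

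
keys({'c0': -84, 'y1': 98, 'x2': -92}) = ['c0', 'y1', 'x2']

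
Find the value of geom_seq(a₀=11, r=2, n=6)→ [11, 22, 44, 88, 176, 352]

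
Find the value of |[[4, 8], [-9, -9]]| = 36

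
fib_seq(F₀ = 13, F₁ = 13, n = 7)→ [13, 13, 26, 39, 65, 104, 169]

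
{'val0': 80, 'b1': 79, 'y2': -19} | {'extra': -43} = {'val0': 80, 'b1': 79, 'y2': -19, 'extra': -43}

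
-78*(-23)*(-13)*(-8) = 186576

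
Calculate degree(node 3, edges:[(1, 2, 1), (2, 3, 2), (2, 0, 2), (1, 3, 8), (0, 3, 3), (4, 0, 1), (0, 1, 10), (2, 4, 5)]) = incident: (2,3), (1,3), (0,3)
= 3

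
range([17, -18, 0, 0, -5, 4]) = 35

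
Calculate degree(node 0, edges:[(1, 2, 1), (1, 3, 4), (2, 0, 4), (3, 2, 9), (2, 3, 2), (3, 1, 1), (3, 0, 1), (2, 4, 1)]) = 2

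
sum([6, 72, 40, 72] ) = 6 + 72 + 40 + 72
= 190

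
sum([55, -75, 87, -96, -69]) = 55 + (-75) + 87 + (-96) + (-69)
= -98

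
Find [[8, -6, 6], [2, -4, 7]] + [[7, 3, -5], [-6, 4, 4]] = [[15, -3, 1], [-4, 0, 11]]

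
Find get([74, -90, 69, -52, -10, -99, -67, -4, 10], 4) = -10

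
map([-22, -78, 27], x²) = [484, 6084, 729]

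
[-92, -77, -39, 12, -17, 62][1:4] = [-77, -39, 12]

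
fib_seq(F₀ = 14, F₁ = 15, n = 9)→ F_2 = F_1 + F_0 = 29
F_3 = F_2 + F_1 = 44
F_4 = F_3 + F_2 = 73
...
= [14, 15, 29, 44, 73, 117, 190, 307, 497]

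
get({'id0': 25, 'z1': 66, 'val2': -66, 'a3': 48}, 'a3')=48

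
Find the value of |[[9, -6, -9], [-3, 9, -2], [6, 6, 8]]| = 1332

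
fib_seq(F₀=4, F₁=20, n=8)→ [4, 20, 24, 44, 68, 112, 180, 292]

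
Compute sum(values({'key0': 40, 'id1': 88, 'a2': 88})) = 216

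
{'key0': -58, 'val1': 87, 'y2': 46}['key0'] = -58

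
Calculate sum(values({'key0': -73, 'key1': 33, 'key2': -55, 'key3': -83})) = -178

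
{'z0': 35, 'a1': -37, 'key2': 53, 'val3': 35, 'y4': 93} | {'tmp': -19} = {'z0': 35, 'a1': -37, 'key2': 53, 'val3': 35, 'y4': 93, 'tmp': -19}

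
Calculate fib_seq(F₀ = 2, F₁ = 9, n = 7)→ [2, 9, 11, 20, 31, 51, 82]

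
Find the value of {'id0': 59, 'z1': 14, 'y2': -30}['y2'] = -30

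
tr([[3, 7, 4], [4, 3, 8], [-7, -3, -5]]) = 1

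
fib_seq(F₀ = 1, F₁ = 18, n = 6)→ F_2 = F_1 + F_0 = 19
F_3 = F_2 + F_1 = 37
F_4 = F_3 + F_2 = 56
...
= [1, 18, 19, 37, 56, 93]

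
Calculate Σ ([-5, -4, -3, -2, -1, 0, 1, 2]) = -12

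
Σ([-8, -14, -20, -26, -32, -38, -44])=(-8) + (-14) + (-20) + (-26) + (-32) + (-38) + (-44)
= -182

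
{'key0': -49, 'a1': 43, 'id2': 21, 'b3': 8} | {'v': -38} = {'key0': -49, 'a1': 43, 'id2': 21, 'b3': 8, 'v': -38}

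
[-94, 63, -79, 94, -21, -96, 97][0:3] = [-94, 63, -79]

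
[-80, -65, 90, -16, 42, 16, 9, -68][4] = 42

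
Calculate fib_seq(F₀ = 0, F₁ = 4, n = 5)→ F_2 = F_1 + F_0 = 4
F_3 = F_2 + F_1 = 8
F_4 = F_3 + F_2 = 12
= [0, 4, 4, 8, 12]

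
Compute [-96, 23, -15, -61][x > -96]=keep x where x > -96: -96✗, 23✓, -15✓, -61✓
= [23, -15, -61]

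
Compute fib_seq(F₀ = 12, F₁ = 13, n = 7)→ [12, 13, 25, 38, 63, 101, 164]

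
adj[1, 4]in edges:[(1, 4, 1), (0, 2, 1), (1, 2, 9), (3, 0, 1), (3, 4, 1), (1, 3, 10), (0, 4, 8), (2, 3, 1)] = 1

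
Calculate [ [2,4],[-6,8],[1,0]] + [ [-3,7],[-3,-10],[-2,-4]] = [[-1, 11], [-9, -2], [-1, -4]]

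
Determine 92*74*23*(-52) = -8142368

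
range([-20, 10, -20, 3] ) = 30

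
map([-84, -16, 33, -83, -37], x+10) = -84+10=-74, -16+10=-6, 33+10=43, -83+10=-73, -37+10=-27
= [-74, -6, 43, -73, -27]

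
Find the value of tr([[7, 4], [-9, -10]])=-3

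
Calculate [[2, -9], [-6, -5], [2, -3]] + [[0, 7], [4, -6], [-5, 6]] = [[2, -2], [-2, -11], [-3, 3]]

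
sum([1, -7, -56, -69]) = 1 + (-7) + (-56) + (-69)
= -131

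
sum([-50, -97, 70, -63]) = -140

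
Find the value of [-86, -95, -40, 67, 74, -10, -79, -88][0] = -86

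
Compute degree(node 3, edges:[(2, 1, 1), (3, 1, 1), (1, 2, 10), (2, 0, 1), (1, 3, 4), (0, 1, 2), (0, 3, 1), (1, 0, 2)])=3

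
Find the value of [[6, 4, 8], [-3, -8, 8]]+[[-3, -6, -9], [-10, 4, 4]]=[[3, -2, -1], [-13, -4, 12]]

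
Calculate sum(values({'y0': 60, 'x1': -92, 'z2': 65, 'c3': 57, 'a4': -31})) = 60 + (-92) + 65 + 57 + (-31)
= 59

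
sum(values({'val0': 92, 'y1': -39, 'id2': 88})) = 141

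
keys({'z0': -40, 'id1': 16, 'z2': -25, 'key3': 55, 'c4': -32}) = ['z0', 'id1', 'z2', 'key3', 'c4']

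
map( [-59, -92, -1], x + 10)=[-49, -82, 9]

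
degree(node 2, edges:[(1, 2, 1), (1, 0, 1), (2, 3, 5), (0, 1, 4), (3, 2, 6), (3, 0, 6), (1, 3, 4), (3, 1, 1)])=incident: (1,2), (2,3), (3,2)
= 3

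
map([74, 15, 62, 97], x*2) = [148, 30, 124, 194]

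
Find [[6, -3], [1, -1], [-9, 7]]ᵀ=[[6, 1, -9], [-3, -1, 7]]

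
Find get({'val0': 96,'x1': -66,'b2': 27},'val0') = 96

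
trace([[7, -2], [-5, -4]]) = diagonal: 7 + (-4)
= 3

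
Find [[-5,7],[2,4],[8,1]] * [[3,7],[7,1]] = C[0][0] = (-5)*(3) + (7)*(7) = 34
C[0][1] = (-5)*(7) + (7)*(1) = -28
C[1][0] = (2)*(3) + (4)*(7) = 34
C[1][1] = (2)*(7) + (4)*(1) = 18
C[2][0] = (8)*(3) + (1)*(7) = 31
C[2][1] = (8)*(7) + (1)*(1) = 57
= [[34, -28], [34, 18], [31, 57]]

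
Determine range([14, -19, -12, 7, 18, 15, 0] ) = 37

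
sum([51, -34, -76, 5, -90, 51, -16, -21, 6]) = -124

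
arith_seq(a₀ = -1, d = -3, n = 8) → a_0 = -1 + 0*-3 = -1
a_1 = -1 + 1*-3 = -4
a_2 = -1 + 2*-3 = -7
...
= [-1, -4, -7, -10, -13, -16, -19, -22]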